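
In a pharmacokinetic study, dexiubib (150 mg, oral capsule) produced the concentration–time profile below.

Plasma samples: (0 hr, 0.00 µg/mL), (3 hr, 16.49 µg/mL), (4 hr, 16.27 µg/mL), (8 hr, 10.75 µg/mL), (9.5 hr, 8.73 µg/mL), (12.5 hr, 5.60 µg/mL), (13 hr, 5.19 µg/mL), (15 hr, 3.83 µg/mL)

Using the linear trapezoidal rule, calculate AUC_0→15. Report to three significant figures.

Trapezoidal AUC_0→15:
  [0→3]: (0.00+16.49)/2 × 3 = 24.735
  [3→4]: (16.49+16.27)/2 × 1 = 16.38
  [4→8]: (16.27+10.75)/2 × 4 = 54.04
  [8→9.5]: (10.75+8.73)/2 × 1.5 = 14.61
  [9.5→12.5]: (8.73+5.60)/2 × 3 = 21.495
  [12.5→13]: (5.60+5.19)/2 × 0.5 = 2.6975
  [13→15]: (5.19+3.83)/2 × 2 = 9.02
  Sum = 142.9775 µg/mL·hr

AUC = 143 µg/mL·hr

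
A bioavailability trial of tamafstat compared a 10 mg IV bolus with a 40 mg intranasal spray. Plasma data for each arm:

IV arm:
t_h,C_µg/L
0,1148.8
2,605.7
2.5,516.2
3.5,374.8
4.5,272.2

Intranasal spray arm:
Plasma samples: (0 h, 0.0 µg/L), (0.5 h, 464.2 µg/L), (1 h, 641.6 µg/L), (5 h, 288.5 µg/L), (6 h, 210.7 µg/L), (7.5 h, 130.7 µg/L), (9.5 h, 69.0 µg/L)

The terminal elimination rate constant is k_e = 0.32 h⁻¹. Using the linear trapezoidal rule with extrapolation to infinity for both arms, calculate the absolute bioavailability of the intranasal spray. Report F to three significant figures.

Trapezoidal AUC_0→4.5 (IV):
  [0→2]: (1148.8+605.7)/2 × 2 = 1754.5
  [2→2.5]: (605.7+516.2)/2 × 0.5 = 280.475
  [2.5→3.5]: (516.2+374.8)/2 × 1 = 445.5
  [3.5→4.5]: (374.8+272.2)/2 × 1 = 323.5
  Sum = 2803.975 µg/L·h
IV tail: 272.2/0.32 = 850.625; AUC_iv,0→∞ = 2803.975 + 850.625 = 3654.6 µg/L·h
Trapezoidal AUC_0→9.5 (intranasal spray):
  [0→0.5]: (0.0+464.2)/2 × 0.5 = 116.05
  [0.5→1]: (464.2+641.6)/2 × 0.5 = 276.45
  [1→5]: (641.6+288.5)/2 × 4 = 1860.2
  [5→6]: (288.5+210.7)/2 × 1 = 249.6
  [6→7.5]: (210.7+130.7)/2 × 1.5 = 256.05
  [7.5→9.5]: (130.7+69.0)/2 × 2 = 199.7
  Sum = 2958.05 µg/L·h
intranasal spray tail: 69.0/0.32 = 215.625; AUC_ev,0→∞ = 2958.05 + 215.625 = 3173.675 µg/L·h
F = (AUC_ev/D_ev)/(AUC_iv/D_iv) = (3173.675/40)/(3654.6/10) = 79.341875/365.46 = 0.2171

F = 0.217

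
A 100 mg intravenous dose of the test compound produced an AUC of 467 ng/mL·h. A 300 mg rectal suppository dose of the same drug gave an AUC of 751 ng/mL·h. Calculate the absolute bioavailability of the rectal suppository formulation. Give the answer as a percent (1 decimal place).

F = 53.6%

F = (AUC_ev / D_ev) / (AUC_iv / D_iv)
  = (751/300) / (467/100)
  = 2.50333 / 4.67 = 0.5360
  = 53.60%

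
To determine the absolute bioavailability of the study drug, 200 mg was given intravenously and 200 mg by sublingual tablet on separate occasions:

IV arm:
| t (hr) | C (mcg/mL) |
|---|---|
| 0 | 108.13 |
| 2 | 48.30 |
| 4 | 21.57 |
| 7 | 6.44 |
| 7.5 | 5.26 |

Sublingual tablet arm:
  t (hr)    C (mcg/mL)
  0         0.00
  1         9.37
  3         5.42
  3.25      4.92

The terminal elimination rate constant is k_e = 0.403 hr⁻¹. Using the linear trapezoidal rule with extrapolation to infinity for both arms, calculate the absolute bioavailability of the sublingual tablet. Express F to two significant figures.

Trapezoidal AUC_0→7.5 (IV):
  [0→2]: (108.13+48.30)/2 × 2 = 156.43
  [2→4]: (48.30+21.57)/2 × 2 = 69.87
  [4→7]: (21.57+6.44)/2 × 3 = 42.015
  [7→7.5]: (6.44+5.26)/2 × 0.5 = 2.925
  Sum = 271.24 mcg/mL·hr
IV tail: 5.26/0.403 = 13.052; AUC_iv,0→∞ = 271.24 + 13.052 = 284.292 mcg/mL·hr
Trapezoidal AUC_0→3.25 (sublingual tablet):
  [0→1]: (0.00+9.37)/2 × 1 = 4.685
  [1→3]: (9.37+5.42)/2 × 2 = 14.79
  [3→3.25]: (5.42+4.92)/2 × 0.25 = 1.2925
  Sum = 20.7675 mcg/mL·hr
sublingual tablet tail: 4.92/0.403 = 12.208; AUC_ev,0→∞ = 20.7675 + 12.208 = 32.9755 mcg/mL·hr
F = (AUC_ev/D_ev)/(AUC_iv/D_iv) = (32.9755/200)/(284.292/200) = 0.1648775/1.42146 = 0.1160

F = 0.12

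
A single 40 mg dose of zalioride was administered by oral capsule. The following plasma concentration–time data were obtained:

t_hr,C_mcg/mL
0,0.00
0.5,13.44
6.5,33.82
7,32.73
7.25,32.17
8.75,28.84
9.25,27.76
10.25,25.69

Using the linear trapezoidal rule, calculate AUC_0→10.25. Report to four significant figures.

Trapezoidal AUC_0→10.25:
  [0→0.5]: (0.00+13.44)/2 × 0.5 = 3.36
  [0.5→6.5]: (13.44+33.82)/2 × 6 = 141.78
  [6.5→7]: (33.82+32.73)/2 × 0.5 = 16.6375
  [7→7.25]: (32.73+32.17)/2 × 0.25 = 8.1125
  [7.25→8.75]: (32.17+28.84)/2 × 1.5 = 45.7575
  [8.75→9.25]: (28.84+27.76)/2 × 0.5 = 14.15
  [9.25→10.25]: (27.76+25.69)/2 × 1 = 26.725
  Sum = 256.5225 mcg/mL·hr

AUC = 256.5 mcg/mL·hr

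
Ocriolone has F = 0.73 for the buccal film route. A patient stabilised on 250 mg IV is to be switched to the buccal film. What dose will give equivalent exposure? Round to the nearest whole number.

For equal systemic exposure: F × D_ev = D_iv
D_ev = D_iv / F = 250 / 0.73 = 342.466 mg

D_buccal = 342 mg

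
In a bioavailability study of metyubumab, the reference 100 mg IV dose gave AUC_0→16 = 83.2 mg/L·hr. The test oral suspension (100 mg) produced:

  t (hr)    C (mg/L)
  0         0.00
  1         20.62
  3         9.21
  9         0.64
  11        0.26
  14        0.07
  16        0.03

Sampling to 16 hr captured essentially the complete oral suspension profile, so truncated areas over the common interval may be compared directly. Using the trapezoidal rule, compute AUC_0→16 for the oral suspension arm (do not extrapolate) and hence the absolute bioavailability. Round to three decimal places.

Trapezoidal AUC_0→16 (oral suspension):
  [0→1]: (0.00+20.62)/2 × 1 = 10.31
  [1→3]: (20.62+9.21)/2 × 2 = 29.83
  [3→9]: (9.21+0.64)/2 × 6 = 29.55
  [9→11]: (0.64+0.26)/2 × 2 = 0.9
  [11→14]: (0.26+0.07)/2 × 3 = 0.495
  [14→16]: (0.07+0.03)/2 × 2 = 0.1
  Sum = 71.185 mg/L·hr
F = (AUC_ev/D_ev)/(AUC_iv/D_iv) = (71.185/100)/(83.2/100) = 0.71185/0.832 = 0.8556

F = 0.856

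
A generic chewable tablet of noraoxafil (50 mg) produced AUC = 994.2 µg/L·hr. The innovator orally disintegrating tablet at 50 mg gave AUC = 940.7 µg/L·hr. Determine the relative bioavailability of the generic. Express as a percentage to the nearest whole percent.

F_rel = 106%

F_rel = (AUC_test/D_test) / (AUC_ref/D_ref)
      = (994.2/50) / (940.7/50)
      = 19.884 / 18.814 = 1.0569 = 105.69%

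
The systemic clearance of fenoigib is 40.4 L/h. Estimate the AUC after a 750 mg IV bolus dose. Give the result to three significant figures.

AUC_0→∞ = Dose_iv / CL
        = 750 / 40.4 = 18.5644 mg/L·h

AUC = 18.6 mg/L·h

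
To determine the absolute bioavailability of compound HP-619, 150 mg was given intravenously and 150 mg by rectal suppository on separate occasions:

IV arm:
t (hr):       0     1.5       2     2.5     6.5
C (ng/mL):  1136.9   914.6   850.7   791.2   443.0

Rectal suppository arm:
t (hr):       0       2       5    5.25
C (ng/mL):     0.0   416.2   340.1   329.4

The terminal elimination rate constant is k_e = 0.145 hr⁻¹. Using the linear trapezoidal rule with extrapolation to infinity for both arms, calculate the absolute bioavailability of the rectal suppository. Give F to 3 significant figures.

F = 0.494

Trapezoidal AUC_0→6.5 (IV):
  [0→1.5]: (1136.9+914.6)/2 × 1.5 = 1538.625
  [1.5→2]: (914.6+850.7)/2 × 0.5 = 441.325
  [2→2.5]: (850.7+791.2)/2 × 0.5 = 410.475
  [2.5→6.5]: (791.2+443.0)/2 × 4 = 2468.4
  Sum = 4858.825 ng/mL·hr
IV tail: 443.0/0.145 = 3055.172; AUC_iv,0→∞ = 4858.825 + 3055.172 = 7913.997 ng/mL·hr
Trapezoidal AUC_0→5.25 (rectal suppository):
  [0→2]: (0.0+416.2)/2 × 2 = 416.2
  [2→5]: (416.2+340.1)/2 × 3 = 1134.45
  [5→5.25]: (340.1+329.4)/2 × 0.25 = 83.6875
  Sum = 1634.3375 ng/mL·hr
rectal suppository tail: 329.4/0.145 = 2271.724; AUC_ev,0→∞ = 1634.3375 + 2271.724 = 3906.0615 ng/mL·hr
F = (AUC_ev/D_ev)/(AUC_iv/D_iv) = (3906.0615/150)/(7913.997/150) = 26.04041/52.75998 = 0.4936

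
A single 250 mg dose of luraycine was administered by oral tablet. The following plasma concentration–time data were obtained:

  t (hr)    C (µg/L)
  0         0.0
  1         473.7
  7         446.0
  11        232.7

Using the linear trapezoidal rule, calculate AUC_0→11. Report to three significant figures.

Trapezoidal AUC_0→11:
  [0→1]: (0.0+473.7)/2 × 1 = 236.85
  [1→7]: (473.7+446.0)/2 × 6 = 2759.1
  [7→11]: (446.0+232.7)/2 × 4 = 1357.4
  Sum = 4353.35 µg/L·hr

AUC = 4350 µg/L·hr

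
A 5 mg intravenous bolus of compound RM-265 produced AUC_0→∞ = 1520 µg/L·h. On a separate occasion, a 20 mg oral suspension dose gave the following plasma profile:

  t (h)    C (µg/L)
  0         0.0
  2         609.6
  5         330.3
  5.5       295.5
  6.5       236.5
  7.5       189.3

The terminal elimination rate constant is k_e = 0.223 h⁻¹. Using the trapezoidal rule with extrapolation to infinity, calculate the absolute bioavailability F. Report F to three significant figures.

Trapezoidal AUC_0→7.5 (oral suspension):
  [0→2]: (0.0+609.6)/2 × 2 = 609.6
  [2→5]: (609.6+330.3)/2 × 3 = 1409.85
  [5→5.5]: (330.3+295.5)/2 × 0.5 = 156.45
  [5.5→6.5]: (295.5+236.5)/2 × 1 = 266.0
  [6.5→7.5]: (236.5+189.3)/2 × 1 = 212.9
  Sum = 2654.8 µg/L·h
Tail: C_last/k_e = 189.3/0.223 = 848.879
AUC_0→∞ (oral suspension) = 2654.8 + 848.879 = 3503.679 µg/L·h
F = (AUC_ev/D_ev)/(AUC_iv/D_iv) = (3503.679/20)/(1520/5) = 175.18395/304 = 0.5763

F = 0.576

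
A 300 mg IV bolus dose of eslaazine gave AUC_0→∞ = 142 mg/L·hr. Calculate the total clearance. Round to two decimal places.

CL = 2.11 L/hr

CL = Dose_iv / AUC_0→∞
   = 300 / 142 = 2.11268 L/hr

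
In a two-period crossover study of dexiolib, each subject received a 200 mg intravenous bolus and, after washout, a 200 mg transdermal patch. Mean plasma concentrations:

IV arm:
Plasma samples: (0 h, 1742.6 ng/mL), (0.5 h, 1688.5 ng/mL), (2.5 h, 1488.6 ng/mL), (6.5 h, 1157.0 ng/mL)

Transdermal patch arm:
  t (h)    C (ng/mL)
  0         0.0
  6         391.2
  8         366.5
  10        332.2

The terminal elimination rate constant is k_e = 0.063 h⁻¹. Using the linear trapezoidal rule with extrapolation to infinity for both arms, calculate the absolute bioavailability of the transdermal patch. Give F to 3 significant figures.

F = 0.285

Trapezoidal AUC_0→6.5 (IV):
  [0→0.5]: (1742.6+1688.5)/2 × 0.5 = 857.775
  [0.5→2.5]: (1688.5+1488.6)/2 × 2 = 3177.1
  [2.5→6.5]: (1488.6+1157.0)/2 × 4 = 5291.2
  Sum = 9326.075 ng/mL·h
IV tail: 1157.0/0.063 = 18365.079; AUC_iv,0→∞ = 9326.075 + 18365.079 = 27691.154 ng/mL·h
Trapezoidal AUC_0→10 (transdermal patch):
  [0→6]: (0.0+391.2)/2 × 6 = 1173.6
  [6→8]: (391.2+366.5)/2 × 2 = 757.7
  [8→10]: (366.5+332.2)/2 × 2 = 698.7
  Sum = 2630.0 ng/mL·h
transdermal patch tail: 332.2/0.063 = 5273.016; AUC_ev,0→∞ = 2630.0 + 5273.016 = 7903.016 ng/mL·h
F = (AUC_ev/D_ev)/(AUC_iv/D_iv) = (7903.016/200)/(27691.154/200) = 39.51508/138.45577 = 0.2854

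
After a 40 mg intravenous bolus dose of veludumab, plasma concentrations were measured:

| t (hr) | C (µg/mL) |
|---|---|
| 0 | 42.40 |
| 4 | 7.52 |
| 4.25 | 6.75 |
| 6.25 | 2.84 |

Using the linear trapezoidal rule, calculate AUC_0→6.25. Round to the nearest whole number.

AUC = 111 µg/mL·hr

Trapezoidal AUC_0→6.25:
  [0→4]: (42.40+7.52)/2 × 4 = 99.84
  [4→4.25]: (7.52+6.75)/2 × 0.25 = 1.78375
  [4.25→6.25]: (6.75+2.84)/2 × 2 = 9.59
  Sum = 111.21375 µg/mL·hr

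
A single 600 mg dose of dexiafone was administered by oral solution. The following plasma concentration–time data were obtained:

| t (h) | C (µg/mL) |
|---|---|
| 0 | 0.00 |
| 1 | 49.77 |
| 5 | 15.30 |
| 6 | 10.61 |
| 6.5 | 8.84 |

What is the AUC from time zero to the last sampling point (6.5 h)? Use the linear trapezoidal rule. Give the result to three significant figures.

AUC = 173 µg/mL·h

Trapezoidal AUC_0→6.5:
  [0→1]: (0.00+49.77)/2 × 1 = 24.885
  [1→5]: (49.77+15.30)/2 × 4 = 130.14
  [5→6]: (15.30+10.61)/2 × 1 = 12.955
  [6→6.5]: (10.61+8.84)/2 × 0.5 = 4.8625
  Sum = 172.8425 µg/mL·h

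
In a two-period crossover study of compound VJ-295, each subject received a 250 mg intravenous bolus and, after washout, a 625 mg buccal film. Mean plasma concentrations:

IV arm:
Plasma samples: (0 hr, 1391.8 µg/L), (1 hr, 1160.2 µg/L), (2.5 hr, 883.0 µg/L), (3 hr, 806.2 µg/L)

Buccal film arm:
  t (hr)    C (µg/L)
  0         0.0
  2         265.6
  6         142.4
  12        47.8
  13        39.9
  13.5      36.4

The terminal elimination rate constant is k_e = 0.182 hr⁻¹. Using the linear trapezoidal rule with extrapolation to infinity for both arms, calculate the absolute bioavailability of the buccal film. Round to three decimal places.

Trapezoidal AUC_0→3 (IV):
  [0→1]: (1391.8+1160.2)/2 × 1 = 1276.0
  [1→2.5]: (1160.2+883.0)/2 × 1.5 = 1532.4
  [2.5→3]: (883.0+806.2)/2 × 0.5 = 422.3
  Sum = 3230.7 µg/L·hr
IV tail: 806.2/0.182 = 4429.670; AUC_iv,0→∞ = 3230.7 + 4429.670 = 7660.37 µg/L·hr
Trapezoidal AUC_0→13.5 (buccal film):
  [0→2]: (0.0+265.6)/2 × 2 = 265.6
  [2→6]: (265.6+142.4)/2 × 4 = 816.0
  [6→12]: (142.4+47.8)/2 × 6 = 570.6
  [12→13]: (47.8+39.9)/2 × 1 = 43.85
  [13→13.5]: (39.9+36.4)/2 × 0.5 = 19.075
  Sum = 1715.125 µg/L·hr
buccal film tail: 36.4/0.182 = 200.000; AUC_ev,0→∞ = 1715.125 + 200.000 = 1915.125 µg/L·hr
F = (AUC_ev/D_ev)/(AUC_iv/D_iv) = (1915.125/625)/(7660.37/250) = 3.0642/30.64148 = 0.1000

F = 0.100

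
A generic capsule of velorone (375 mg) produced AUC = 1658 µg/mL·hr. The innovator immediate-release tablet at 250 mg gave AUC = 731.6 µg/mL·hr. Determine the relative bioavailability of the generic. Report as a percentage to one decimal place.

F_rel = 151.1%

F_rel = (AUC_test/D_test) / (AUC_ref/D_ref)
      = (1658/375) / (731.6/250)
      = 4.42133 / 2.9264 = 1.5108 = 151.08%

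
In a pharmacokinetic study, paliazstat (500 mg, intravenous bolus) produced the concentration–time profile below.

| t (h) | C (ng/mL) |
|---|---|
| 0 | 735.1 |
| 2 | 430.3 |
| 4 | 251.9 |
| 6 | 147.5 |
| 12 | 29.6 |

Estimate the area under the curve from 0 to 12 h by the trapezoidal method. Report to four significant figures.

AUC = 2778 ng/mL·h

Trapezoidal AUC_0→12:
  [0→2]: (735.1+430.3)/2 × 2 = 1165.4
  [2→4]: (430.3+251.9)/2 × 2 = 682.2
  [4→6]: (251.9+147.5)/2 × 2 = 399.4
  [6→12]: (147.5+29.6)/2 × 6 = 531.3
  Sum = 2778.3 ng/mL·h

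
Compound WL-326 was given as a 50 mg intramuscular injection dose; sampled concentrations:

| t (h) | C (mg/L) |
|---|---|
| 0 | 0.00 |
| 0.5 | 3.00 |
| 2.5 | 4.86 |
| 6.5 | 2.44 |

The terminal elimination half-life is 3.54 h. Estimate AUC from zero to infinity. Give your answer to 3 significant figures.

AUC = 35.7 mg/L·h

Trapezoidal AUC_0→6.5:
  [0→0.5]: (0.00+3.00)/2 × 0.5 = 0.75
  [0.5→2.5]: (3.00+4.86)/2 × 2 = 7.86
  [2.5→6.5]: (4.86+2.44)/2 × 4 = 14.6
  Sum = 23.21 mg/L·h
k_e = ln2 / t½ = 0.693147 / 3.54 = 0.1958 h^-1
Extrapolated tail: C_last / k_e = 2.44 / 0.1958 = 12.462
AUC_0→∞ = 23.21 + 12.462 = 35.672 mg/L·h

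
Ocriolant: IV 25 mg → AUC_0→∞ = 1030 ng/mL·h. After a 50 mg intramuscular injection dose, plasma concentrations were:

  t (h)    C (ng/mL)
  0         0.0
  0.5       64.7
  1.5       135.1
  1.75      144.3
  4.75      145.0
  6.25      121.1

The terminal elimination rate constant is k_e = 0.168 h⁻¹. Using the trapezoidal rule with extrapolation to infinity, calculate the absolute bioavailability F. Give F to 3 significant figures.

F = 0.731

Trapezoidal AUC_0→6.25 (intramuscular injection):
  [0→0.5]: (0.0+64.7)/2 × 0.5 = 16.175
  [0.5→1.5]: (64.7+135.1)/2 × 1 = 99.9
  [1.5→1.75]: (135.1+144.3)/2 × 0.25 = 34.925
  [1.75→4.75]: (144.3+145.0)/2 × 3 = 433.95
  [4.75→6.25]: (145.0+121.1)/2 × 1.5 = 199.575
  Sum = 784.525 ng/mL·h
Tail: C_last/k_e = 121.1/0.168 = 720.833
AUC_0→∞ (intramuscular injection) = 784.525 + 720.833 = 1505.358 ng/mL·h
F = (AUC_ev/D_ev)/(AUC_iv/D_iv) = (1505.358/50)/(1030/25) = 30.10716/41.2 = 0.7308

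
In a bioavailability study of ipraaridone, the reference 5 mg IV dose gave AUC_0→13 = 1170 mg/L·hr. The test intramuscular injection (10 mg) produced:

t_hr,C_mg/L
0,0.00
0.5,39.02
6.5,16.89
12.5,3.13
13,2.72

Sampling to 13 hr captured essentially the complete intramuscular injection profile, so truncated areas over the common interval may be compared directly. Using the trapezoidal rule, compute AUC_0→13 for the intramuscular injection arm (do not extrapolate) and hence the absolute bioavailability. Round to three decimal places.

F = 0.102

Trapezoidal AUC_0→13 (intramuscular injection):
  [0→0.5]: (0.00+39.02)/2 × 0.5 = 9.755
  [0.5→6.5]: (39.02+16.89)/2 × 6 = 167.73
  [6.5→12.5]: (16.89+3.13)/2 × 6 = 60.06
  [12.5→13]: (3.13+2.72)/2 × 0.5 = 1.4625
  Sum = 239.0075 mg/L·hr
F = (AUC_ev/D_ev)/(AUC_iv/D_iv) = (239.0075/10)/(1170/5) = 23.90075/234 = 0.1021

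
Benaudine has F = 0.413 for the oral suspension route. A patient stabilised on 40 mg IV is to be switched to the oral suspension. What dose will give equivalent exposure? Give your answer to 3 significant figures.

D_oral = 96.9 mg

For equal systemic exposure: F × D_ev = D_iv
D_ev = D_iv / F = 40 / 0.413 = 96.8523 mg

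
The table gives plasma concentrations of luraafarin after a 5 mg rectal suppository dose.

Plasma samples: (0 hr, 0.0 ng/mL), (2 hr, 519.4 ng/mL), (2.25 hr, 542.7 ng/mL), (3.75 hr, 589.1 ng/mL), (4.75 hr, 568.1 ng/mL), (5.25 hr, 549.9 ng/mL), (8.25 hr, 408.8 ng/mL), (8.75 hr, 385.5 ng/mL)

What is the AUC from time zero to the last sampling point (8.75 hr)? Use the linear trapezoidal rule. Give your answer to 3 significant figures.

AUC = 4000 ng/mL·hr

Trapezoidal AUC_0→8.75:
  [0→2]: (0.0+519.4)/2 × 2 = 519.4
  [2→2.25]: (519.4+542.7)/2 × 0.25 = 132.7625
  [2.25→3.75]: (542.7+589.1)/2 × 1.5 = 848.85
  [3.75→4.75]: (589.1+568.1)/2 × 1 = 578.6
  [4.75→5.25]: (568.1+549.9)/2 × 0.5 = 279.5
  [5.25→8.25]: (549.9+408.8)/2 × 3 = 1438.05
  [8.25→8.75]: (408.8+385.5)/2 × 0.5 = 198.575
  Sum = 3995.7375 ng/mL·hr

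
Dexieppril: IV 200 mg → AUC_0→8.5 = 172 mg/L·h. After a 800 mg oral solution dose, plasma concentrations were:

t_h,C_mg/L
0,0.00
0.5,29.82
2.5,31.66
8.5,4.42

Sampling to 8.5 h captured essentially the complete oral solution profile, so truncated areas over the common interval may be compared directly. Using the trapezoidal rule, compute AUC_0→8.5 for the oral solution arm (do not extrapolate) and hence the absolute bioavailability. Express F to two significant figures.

F = 0.26

Trapezoidal AUC_0→8.5 (oral solution):
  [0→0.5]: (0.00+29.82)/2 × 0.5 = 7.455
  [0.5→2.5]: (29.82+31.66)/2 × 2 = 61.48
  [2.5→8.5]: (31.66+4.42)/2 × 6 = 108.24
  Sum = 177.175 mg/L·h
F = (AUC_ev/D_ev)/(AUC_iv/D_iv) = (177.175/800)/(172/200) = 0.22146875/0.86 = 0.2575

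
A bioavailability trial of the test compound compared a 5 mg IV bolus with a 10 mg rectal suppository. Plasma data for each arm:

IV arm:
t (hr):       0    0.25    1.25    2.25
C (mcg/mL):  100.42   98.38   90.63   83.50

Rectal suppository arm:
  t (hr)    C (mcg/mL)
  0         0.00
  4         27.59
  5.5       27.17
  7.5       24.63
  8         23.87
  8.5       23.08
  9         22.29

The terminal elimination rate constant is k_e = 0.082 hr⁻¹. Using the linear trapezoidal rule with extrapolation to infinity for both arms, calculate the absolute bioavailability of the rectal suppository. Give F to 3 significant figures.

Trapezoidal AUC_0→2.25 (IV):
  [0→0.25]: (100.42+98.38)/2 × 0.25 = 24.85
  [0.25→1.25]: (98.38+90.63)/2 × 1 = 94.505
  [1.25→2.25]: (90.63+83.50)/2 × 1 = 87.065
  Sum = 206.42 mcg/mL·hr
IV tail: 83.50/0.082 = 1018.293; AUC_iv,0→∞ = 206.42 + 1018.293 = 1224.713 mcg/mL·hr
Trapezoidal AUC_0→9 (rectal suppository):
  [0→4]: (0.00+27.59)/2 × 4 = 55.18
  [4→5.5]: (27.59+27.17)/2 × 1.5 = 41.07
  [5.5→7.5]: (27.17+24.63)/2 × 2 = 51.8
  [7.5→8]: (24.63+23.87)/2 × 0.5 = 12.125
  [8→8.5]: (23.87+23.08)/2 × 0.5 = 11.7375
  [8.5→9]: (23.08+22.29)/2 × 0.5 = 11.3425
  Sum = 183.255 mcg/mL·hr
rectal suppository tail: 22.29/0.082 = 271.829; AUC_ev,0→∞ = 183.255 + 271.829 = 455.084 mcg/mL·hr
F = (AUC_ev/D_ev)/(AUC_iv/D_iv) = (455.084/10)/(1224.713/5) = 45.5084/244.9426 = 0.1858

F = 0.186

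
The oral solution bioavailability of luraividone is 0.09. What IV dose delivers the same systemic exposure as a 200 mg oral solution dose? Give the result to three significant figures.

Systemic exposure from an extravascular dose = F × D_ev, so the equivalent IV dose is F × D_ev.
D_iv = F × D_ev = 0.09 × 200 = 18 mg

D_iv = 18.0 mg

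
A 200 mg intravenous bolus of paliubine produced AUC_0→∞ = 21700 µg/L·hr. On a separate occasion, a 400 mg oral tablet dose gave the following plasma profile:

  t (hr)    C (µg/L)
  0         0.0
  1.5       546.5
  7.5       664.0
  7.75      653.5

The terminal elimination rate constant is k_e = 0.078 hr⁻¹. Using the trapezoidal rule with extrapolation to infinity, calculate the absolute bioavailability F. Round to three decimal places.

Trapezoidal AUC_0→7.75 (oral tablet):
  [0→1.5]: (0.0+546.5)/2 × 1.5 = 409.875
  [1.5→7.5]: (546.5+664.0)/2 × 6 = 3631.5
  [7.5→7.75]: (664.0+653.5)/2 × 0.25 = 164.6875
  Sum = 4206.0625 µg/L·hr
Tail: C_last/k_e = 653.5/0.078 = 8378.205
AUC_0→∞ (oral tablet) = 4206.0625 + 8378.205 = 12584.2675 µg/L·hr
F = (AUC_ev/D_ev)/(AUC_iv/D_iv) = (12584.2675/400)/(21700/200) = 31.4607/108.5 = 0.2900

F = 0.290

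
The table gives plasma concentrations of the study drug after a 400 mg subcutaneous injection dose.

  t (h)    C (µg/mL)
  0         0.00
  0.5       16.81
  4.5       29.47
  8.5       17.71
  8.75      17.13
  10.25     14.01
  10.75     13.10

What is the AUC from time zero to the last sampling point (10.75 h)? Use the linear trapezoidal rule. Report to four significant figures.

Trapezoidal AUC_0→10.75:
  [0→0.5]: (0.00+16.81)/2 × 0.5 = 4.2025
  [0.5→4.5]: (16.81+29.47)/2 × 4 = 92.56
  [4.5→8.5]: (29.47+17.71)/2 × 4 = 94.36
  [8.5→8.75]: (17.71+17.13)/2 × 0.25 = 4.355
  [8.75→10.25]: (17.13+14.01)/2 × 1.5 = 23.355
  [10.25→10.75]: (14.01+13.10)/2 × 0.5 = 6.7775
  Sum = 225.61 µg/mL·h

AUC = 225.6 µg/mL·h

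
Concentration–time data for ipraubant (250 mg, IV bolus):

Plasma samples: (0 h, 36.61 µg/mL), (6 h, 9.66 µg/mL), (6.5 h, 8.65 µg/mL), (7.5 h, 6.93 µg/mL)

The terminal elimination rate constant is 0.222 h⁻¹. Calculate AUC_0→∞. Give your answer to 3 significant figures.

AUC = 182 µg/mL·h

Trapezoidal AUC_0→7.5:
  [0→6]: (36.61+9.66)/2 × 6 = 138.81
  [6→6.5]: (9.66+8.65)/2 × 0.5 = 4.5775
  [6.5→7.5]: (8.65+6.93)/2 × 1 = 7.79
  Sum = 151.1775 µg/mL·h
Extrapolated tail: C_last / k_e = 6.93 / 0.222 = 31.216
AUC_0→∞ = 151.1775 + 31.216 = 182.3935 µg/mL·h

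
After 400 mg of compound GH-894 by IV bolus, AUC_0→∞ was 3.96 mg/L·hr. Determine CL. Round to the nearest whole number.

CL = 101 L/hr

CL = Dose_iv / AUC_0→∞
   = 400 / 3.96 = 101.01 L/hr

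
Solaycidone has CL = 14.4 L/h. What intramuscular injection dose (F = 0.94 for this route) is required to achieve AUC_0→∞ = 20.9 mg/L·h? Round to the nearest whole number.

Dose = CL × AUC_0→∞ / F
     = 14.4 × 20.9 / 0.94 = 320.17 mg

Dose = 320 mg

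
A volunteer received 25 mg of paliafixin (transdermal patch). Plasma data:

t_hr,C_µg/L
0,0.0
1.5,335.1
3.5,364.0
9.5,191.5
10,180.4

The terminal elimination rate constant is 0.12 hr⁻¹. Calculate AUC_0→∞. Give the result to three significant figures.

AUC = 4210 µg/L·hr

Trapezoidal AUC_0→10:
  [0→1.5]: (0.0+335.1)/2 × 1.5 = 251.325
  [1.5→3.5]: (335.1+364.0)/2 × 2 = 699.1
  [3.5→9.5]: (364.0+191.5)/2 × 6 = 1666.5
  [9.5→10]: (191.5+180.4)/2 × 0.5 = 92.975
  Sum = 2709.9 µg/L·hr
Extrapolated tail: C_last / k_e = 180.4 / 0.12 = 1503.333
AUC_0→∞ = 2709.9 + 1503.333 = 4213.233 µg/L·hr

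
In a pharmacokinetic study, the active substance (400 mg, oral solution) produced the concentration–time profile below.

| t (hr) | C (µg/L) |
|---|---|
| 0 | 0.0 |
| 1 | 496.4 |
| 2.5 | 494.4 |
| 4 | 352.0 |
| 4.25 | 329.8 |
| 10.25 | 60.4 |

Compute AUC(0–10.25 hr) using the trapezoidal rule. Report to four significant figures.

Trapezoidal AUC_0→10.25:
  [0→1]: (0.0+496.4)/2 × 1 = 248.2
  [1→2.5]: (496.4+494.4)/2 × 1.5 = 743.1
  [2.5→4]: (494.4+352.0)/2 × 1.5 = 634.8
  [4→4.25]: (352.0+329.8)/2 × 0.25 = 85.225
  [4.25→10.25]: (329.8+60.4)/2 × 6 = 1170.6
  Sum = 2881.925 µg/L·hr

AUC = 2882 µg/L·hr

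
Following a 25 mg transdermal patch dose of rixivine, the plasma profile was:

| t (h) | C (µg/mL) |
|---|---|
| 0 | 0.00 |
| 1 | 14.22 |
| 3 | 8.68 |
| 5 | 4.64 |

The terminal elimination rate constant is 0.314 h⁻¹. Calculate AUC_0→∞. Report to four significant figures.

AUC = 58.11 µg/mL·h

Trapezoidal AUC_0→5:
  [0→1]: (0.00+14.22)/2 × 1 = 7.11
  [1→3]: (14.22+8.68)/2 × 2 = 22.9
  [3→5]: (8.68+4.64)/2 × 2 = 13.32
  Sum = 43.33 µg/mL·h
Extrapolated tail: C_last / k_e = 4.64 / 0.314 = 14.777
AUC_0→∞ = 43.33 + 14.777 = 58.107 µg/mL·h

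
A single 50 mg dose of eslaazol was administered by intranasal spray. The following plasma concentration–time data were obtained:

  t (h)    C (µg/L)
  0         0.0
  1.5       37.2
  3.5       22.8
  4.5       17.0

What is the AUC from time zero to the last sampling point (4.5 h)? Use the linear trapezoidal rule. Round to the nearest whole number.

AUC = 108 µg/L·h

Trapezoidal AUC_0→4.5:
  [0→1.5]: (0.0+37.2)/2 × 1.5 = 27.9
  [1.5→3.5]: (37.2+22.8)/2 × 2 = 60.0
  [3.5→4.5]: (22.8+17.0)/2 × 1 = 19.9
  Sum = 107.8 µg/L·h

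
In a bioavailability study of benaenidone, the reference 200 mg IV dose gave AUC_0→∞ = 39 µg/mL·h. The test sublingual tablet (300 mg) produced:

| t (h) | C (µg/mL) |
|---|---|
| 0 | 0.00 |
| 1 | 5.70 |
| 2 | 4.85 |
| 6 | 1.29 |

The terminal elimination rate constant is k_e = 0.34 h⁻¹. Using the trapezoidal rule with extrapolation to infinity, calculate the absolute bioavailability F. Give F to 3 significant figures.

Trapezoidal AUC_0→6 (sublingual tablet):
  [0→1]: (0.00+5.70)/2 × 1 = 2.85
  [1→2]: (5.70+4.85)/2 × 1 = 5.275
  [2→6]: (4.85+1.29)/2 × 4 = 12.28
  Sum = 20.405 µg/mL·h
Tail: C_last/k_e = 1.29/0.34 = 3.794
AUC_0→∞ (sublingual tablet) = 20.405 + 3.794 = 24.199 µg/mL·h
F = (AUC_ev/D_ev)/(AUC_iv/D_iv) = (24.199/300)/(39/200) = 0.0806633/0.195 = 0.4137

F = 0.414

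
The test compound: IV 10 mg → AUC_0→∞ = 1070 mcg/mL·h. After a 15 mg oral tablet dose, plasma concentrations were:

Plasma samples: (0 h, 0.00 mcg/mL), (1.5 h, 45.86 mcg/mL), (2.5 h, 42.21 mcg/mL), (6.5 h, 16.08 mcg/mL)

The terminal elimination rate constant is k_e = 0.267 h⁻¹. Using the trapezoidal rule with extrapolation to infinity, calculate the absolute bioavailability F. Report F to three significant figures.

F = 0.159

Trapezoidal AUC_0→6.5 (oral tablet):
  [0→1.5]: (0.00+45.86)/2 × 1.5 = 34.395
  [1.5→2.5]: (45.86+42.21)/2 × 1 = 44.035
  [2.5→6.5]: (42.21+16.08)/2 × 4 = 116.58
  Sum = 195.01 mcg/mL·h
Tail: C_last/k_e = 16.08/0.267 = 60.225
AUC_0→∞ (oral tablet) = 195.01 + 60.225 = 255.235 mcg/mL·h
F = (AUC_ev/D_ev)/(AUC_iv/D_iv) = (255.235/15)/(1070/10) = 17.0157/107 = 0.1590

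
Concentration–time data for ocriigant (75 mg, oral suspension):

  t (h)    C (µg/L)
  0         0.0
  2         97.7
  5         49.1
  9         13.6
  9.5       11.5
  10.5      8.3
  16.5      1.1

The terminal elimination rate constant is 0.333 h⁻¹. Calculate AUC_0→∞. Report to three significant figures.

AUC = 491 µg/L·h

Trapezoidal AUC_0→16.5:
  [0→2]: (0.0+97.7)/2 × 2 = 97.7
  [2→5]: (97.7+49.1)/2 × 3 = 220.2
  [5→9]: (49.1+13.6)/2 × 4 = 125.4
  [9→9.5]: (13.6+11.5)/2 × 0.5 = 6.275
  [9.5→10.5]: (11.5+8.3)/2 × 1 = 9.9
  [10.5→16.5]: (8.3+1.1)/2 × 6 = 28.2
  Sum = 487.675 µg/L·h
Extrapolated tail: C_last / k_e = 1.1 / 0.333 = 3.303
AUC_0→∞ = 487.675 + 3.303 = 490.978 µg/L·h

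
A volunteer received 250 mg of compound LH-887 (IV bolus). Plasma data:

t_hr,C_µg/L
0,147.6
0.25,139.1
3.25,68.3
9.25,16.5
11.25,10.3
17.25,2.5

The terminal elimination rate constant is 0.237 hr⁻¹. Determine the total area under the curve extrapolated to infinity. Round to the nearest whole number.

Trapezoidal AUC_0→17.25:
  [0→0.25]: (147.6+139.1)/2 × 0.25 = 35.8375
  [0.25→3.25]: (139.1+68.3)/2 × 3 = 311.1
  [3.25→9.25]: (68.3+16.5)/2 × 6 = 254.4
  [9.25→11.25]: (16.5+10.3)/2 × 2 = 26.8
  [11.25→17.25]: (10.3+2.5)/2 × 6 = 38.4
  Sum = 666.5375 µg/L·hr
Extrapolated tail: C_last / k_e = 2.5 / 0.237 = 10.549
AUC_0→∞ = 666.5375 + 10.549 = 677.0865 µg/L·hr

AUC = 677 µg/L·hr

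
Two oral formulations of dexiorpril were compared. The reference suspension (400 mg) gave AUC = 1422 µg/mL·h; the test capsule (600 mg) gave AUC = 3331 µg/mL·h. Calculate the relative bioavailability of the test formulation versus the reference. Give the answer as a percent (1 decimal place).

F_rel = (AUC_test/D_test) / (AUC_ref/D_ref)
      = (3331/600) / (1422/400)
      = 5.55167 / 3.555 = 1.5617 = 156.17%

F_rel = 156.2%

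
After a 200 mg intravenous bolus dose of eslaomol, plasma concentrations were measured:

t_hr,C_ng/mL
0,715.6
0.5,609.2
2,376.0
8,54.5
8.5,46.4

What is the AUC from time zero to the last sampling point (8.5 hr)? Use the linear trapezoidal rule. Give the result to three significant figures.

Trapezoidal AUC_0→8.5:
  [0→0.5]: (715.6+609.2)/2 × 0.5 = 331.2
  [0.5→2]: (609.2+376.0)/2 × 1.5 = 738.9
  [2→8]: (376.0+54.5)/2 × 6 = 1291.5
  [8→8.5]: (54.5+46.4)/2 × 0.5 = 25.225
  Sum = 2386.825 ng/mL·hr

AUC = 2390 ng/mL·hr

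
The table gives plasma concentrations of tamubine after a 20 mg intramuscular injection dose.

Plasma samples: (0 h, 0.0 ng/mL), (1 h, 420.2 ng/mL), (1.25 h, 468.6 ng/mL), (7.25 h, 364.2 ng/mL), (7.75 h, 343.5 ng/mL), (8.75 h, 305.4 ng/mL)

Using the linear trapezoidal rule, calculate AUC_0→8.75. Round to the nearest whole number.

Trapezoidal AUC_0→8.75:
  [0→1]: (0.0+420.2)/2 × 1 = 210.1
  [1→1.25]: (420.2+468.6)/2 × 0.25 = 111.1
  [1.25→7.25]: (468.6+364.2)/2 × 6 = 2498.4
  [7.25→7.75]: (364.2+343.5)/2 × 0.5 = 176.925
  [7.75→8.75]: (343.5+305.4)/2 × 1 = 324.45
  Sum = 3320.975 ng/mL·h

AUC = 3321 ng/mL·h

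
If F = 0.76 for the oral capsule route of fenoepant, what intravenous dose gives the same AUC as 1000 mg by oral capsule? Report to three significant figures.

D_iv = 760 mg

Systemic exposure from an extravascular dose = F × D_ev, so the equivalent IV dose is F × D_ev.
D_iv = F × D_ev = 0.76 × 1000 = 760 mg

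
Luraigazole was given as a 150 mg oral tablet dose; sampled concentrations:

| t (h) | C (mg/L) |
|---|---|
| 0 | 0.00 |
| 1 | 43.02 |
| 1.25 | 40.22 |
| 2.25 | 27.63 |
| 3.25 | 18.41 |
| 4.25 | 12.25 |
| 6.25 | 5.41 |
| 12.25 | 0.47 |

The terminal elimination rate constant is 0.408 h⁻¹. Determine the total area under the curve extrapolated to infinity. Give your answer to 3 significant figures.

Trapezoidal AUC_0→12.25:
  [0→1]: (0.00+43.02)/2 × 1 = 21.51
  [1→1.25]: (43.02+40.22)/2 × 0.25 = 10.405
  [1.25→2.25]: (40.22+27.63)/2 × 1 = 33.925
  [2.25→3.25]: (27.63+18.41)/2 × 1 = 23.02
  [3.25→4.25]: (18.41+12.25)/2 × 1 = 15.33
  [4.25→6.25]: (12.25+5.41)/2 × 2 = 17.66
  [6.25→12.25]: (5.41+0.47)/2 × 6 = 17.64
  Sum = 139.49 mg/L·h
Extrapolated tail: C_last / k_e = 0.47 / 0.408 = 1.152
AUC_0→∞ = 139.49 + 1.152 = 140.642 mg/L·h

AUC = 141 mg/L·h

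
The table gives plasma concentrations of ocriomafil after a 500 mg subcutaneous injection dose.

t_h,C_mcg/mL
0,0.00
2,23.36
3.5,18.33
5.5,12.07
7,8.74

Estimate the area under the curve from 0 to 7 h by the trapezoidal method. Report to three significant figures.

AUC = 101 mcg/mL·h

Trapezoidal AUC_0→7:
  [0→2]: (0.00+23.36)/2 × 2 = 23.36
  [2→3.5]: (23.36+18.33)/2 × 1.5 = 31.2675
  [3.5→5.5]: (18.33+12.07)/2 × 2 = 30.4
  [5.5→7]: (12.07+8.74)/2 × 1.5 = 15.6075
  Sum = 100.635 mcg/mL·h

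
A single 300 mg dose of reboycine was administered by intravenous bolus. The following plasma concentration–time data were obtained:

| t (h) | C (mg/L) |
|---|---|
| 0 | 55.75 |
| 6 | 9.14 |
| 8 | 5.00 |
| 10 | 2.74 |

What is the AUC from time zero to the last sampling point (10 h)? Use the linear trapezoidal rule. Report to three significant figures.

AUC = 217 mg/L·h

Trapezoidal AUC_0→10:
  [0→6]: (55.75+9.14)/2 × 6 = 194.67
  [6→8]: (9.14+5.00)/2 × 2 = 14.14
  [8→10]: (5.00+2.74)/2 × 2 = 7.74
  Sum = 216.55 mg/L·h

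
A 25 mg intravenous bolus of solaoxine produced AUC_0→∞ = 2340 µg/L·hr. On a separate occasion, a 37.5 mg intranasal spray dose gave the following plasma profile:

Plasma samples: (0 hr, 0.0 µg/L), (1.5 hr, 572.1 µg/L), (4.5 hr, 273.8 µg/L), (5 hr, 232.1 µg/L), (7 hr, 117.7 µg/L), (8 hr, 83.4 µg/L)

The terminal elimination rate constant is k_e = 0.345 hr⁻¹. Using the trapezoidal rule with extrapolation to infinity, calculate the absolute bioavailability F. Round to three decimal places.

Trapezoidal AUC_0→8 (intranasal spray):
  [0→1.5]: (0.0+572.1)/2 × 1.5 = 429.075
  [1.5→4.5]: (572.1+273.8)/2 × 3 = 1268.85
  [4.5→5]: (273.8+232.1)/2 × 0.5 = 126.475
  [5→7]: (232.1+117.7)/2 × 2 = 349.8
  [7→8]: (117.7+83.4)/2 × 1 = 100.55
  Sum = 2274.75 µg/L·hr
Tail: C_last/k_e = 83.4/0.345 = 241.739
AUC_0→∞ (intranasal spray) = 2274.75 + 241.739 = 2516.489 µg/L·hr
F = (AUC_ev/D_ev)/(AUC_iv/D_iv) = (2516.489/37.5)/(2340/25) = 67.1064/93.6 = 0.7169

F = 0.717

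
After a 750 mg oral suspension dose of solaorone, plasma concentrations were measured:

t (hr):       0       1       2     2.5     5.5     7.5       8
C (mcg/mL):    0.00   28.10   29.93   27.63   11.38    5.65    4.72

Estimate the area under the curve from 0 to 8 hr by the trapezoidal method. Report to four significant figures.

Trapezoidal AUC_0→8:
  [0→1]: (0.00+28.10)/2 × 1 = 14.05
  [1→2]: (28.10+29.93)/2 × 1 = 29.015
  [2→2.5]: (29.93+27.63)/2 × 0.5 = 14.39
  [2.5→5.5]: (27.63+11.38)/2 × 3 = 58.515
  [5.5→7.5]: (11.38+5.65)/2 × 2 = 17.03
  [7.5→8]: (5.65+4.72)/2 × 0.5 = 2.5925
  Sum = 135.5925 mcg/mL·hr

AUC = 135.6 mcg/mL·hr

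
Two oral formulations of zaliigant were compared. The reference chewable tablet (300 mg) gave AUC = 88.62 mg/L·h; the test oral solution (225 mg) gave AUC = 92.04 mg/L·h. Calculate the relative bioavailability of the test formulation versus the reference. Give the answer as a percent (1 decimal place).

F_rel = (AUC_test/D_test) / (AUC_ref/D_ref)
      = (92.04/225) / (88.62/300)
      = 0.409067 / 0.2954 = 1.3848 = 138.48%

F_rel = 138.5%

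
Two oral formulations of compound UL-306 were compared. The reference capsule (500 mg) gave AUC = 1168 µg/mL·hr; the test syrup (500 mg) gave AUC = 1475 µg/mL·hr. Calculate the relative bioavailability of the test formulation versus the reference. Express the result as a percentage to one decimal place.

F_rel = (AUC_test/D_test) / (AUC_ref/D_ref)
      = (1475/500) / (1168/500)
      = 2.95 / 2.336 = 1.2628 = 126.28%

F_rel = 126.3%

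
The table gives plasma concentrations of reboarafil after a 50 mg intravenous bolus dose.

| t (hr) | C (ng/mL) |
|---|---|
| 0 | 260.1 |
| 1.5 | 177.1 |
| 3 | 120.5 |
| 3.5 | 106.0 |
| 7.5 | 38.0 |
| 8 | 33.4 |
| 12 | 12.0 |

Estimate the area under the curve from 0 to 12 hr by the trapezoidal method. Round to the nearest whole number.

Trapezoidal AUC_0→12:
  [0→1.5]: (260.1+177.1)/2 × 1.5 = 327.9
  [1.5→3]: (177.1+120.5)/2 × 1.5 = 223.2
  [3→3.5]: (120.5+106.0)/2 × 0.5 = 56.625
  [3.5→7.5]: (106.0+38.0)/2 × 4 = 288.0
  [7.5→8]: (38.0+33.4)/2 × 0.5 = 17.85
  [8→12]: (33.4+12.0)/2 × 4 = 90.8
  Sum = 1004.375 ng/mL·hr

AUC = 1004 ng/mL·hr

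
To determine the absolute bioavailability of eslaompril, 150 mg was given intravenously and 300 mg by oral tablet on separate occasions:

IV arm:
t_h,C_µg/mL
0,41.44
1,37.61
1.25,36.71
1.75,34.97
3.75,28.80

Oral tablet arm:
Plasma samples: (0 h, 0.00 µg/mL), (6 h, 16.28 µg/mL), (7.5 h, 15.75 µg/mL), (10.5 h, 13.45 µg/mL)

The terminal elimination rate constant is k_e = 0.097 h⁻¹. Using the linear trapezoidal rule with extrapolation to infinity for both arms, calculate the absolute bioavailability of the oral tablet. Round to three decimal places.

Trapezoidal AUC_0→3.75 (IV):
  [0→1]: (41.44+37.61)/2 × 1 = 39.525
  [1→1.25]: (37.61+36.71)/2 × 0.25 = 9.29
  [1.25→1.75]: (36.71+34.97)/2 × 0.5 = 17.92
  [1.75→3.75]: (34.97+28.80)/2 × 2 = 63.77
  Sum = 130.505 µg/mL·h
IV tail: 28.80/0.097 = 296.907; AUC_iv,0→∞ = 130.505 + 296.907 = 427.412 µg/mL·h
Trapezoidal AUC_0→10.5 (oral tablet):
  [0→6]: (0.00+16.28)/2 × 6 = 48.84
  [6→7.5]: (16.28+15.75)/2 × 1.5 = 24.0225
  [7.5→10.5]: (15.75+13.45)/2 × 3 = 43.8
  Sum = 116.6625 µg/mL·h
oral tablet tail: 13.45/0.097 = 138.660; AUC_ev,0→∞ = 116.6625 + 138.660 = 255.3225 µg/mL·h
F = (AUC_ev/D_ev)/(AUC_iv/D_iv) = (255.3225/300)/(427.412/150) = 0.851075/2.84941 = 0.2987

F = 0.299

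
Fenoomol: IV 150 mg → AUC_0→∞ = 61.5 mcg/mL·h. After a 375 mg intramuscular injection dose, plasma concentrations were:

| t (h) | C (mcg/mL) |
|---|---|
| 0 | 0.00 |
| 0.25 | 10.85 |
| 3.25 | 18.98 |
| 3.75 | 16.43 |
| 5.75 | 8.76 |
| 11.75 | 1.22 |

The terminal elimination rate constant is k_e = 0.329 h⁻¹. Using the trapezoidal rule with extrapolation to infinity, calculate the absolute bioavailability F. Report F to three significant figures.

F = 0.740

Trapezoidal AUC_0→11.75 (intramuscular injection):
  [0→0.25]: (0.00+10.85)/2 × 0.25 = 1.35625
  [0.25→3.25]: (10.85+18.98)/2 × 3 = 44.745
  [3.25→3.75]: (18.98+16.43)/2 × 0.5 = 8.8525
  [3.75→5.75]: (16.43+8.76)/2 × 2 = 25.19
  [5.75→11.75]: (8.76+1.22)/2 × 6 = 29.94
  Sum = 110.08375 mcg/mL·h
Tail: C_last/k_e = 1.22/0.329 = 3.708
AUC_0→∞ (intramuscular injection) = 110.08375 + 3.708 = 113.79175 mcg/mL·h
F = (AUC_ev/D_ev)/(AUC_iv/D_iv) = (113.79175/375)/(61.5/150) = 0.303445/0.41 = 0.7401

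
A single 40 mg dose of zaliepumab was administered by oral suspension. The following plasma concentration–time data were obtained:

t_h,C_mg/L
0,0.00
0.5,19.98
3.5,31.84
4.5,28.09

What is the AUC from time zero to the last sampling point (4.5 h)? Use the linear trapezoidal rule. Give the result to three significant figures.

Trapezoidal AUC_0→4.5:
  [0→0.5]: (0.00+19.98)/2 × 0.5 = 4.995
  [0.5→3.5]: (19.98+31.84)/2 × 3 = 77.73
  [3.5→4.5]: (31.84+28.09)/2 × 1 = 29.965
  Sum = 112.69 mg/L·h

AUC = 113 mg/L·h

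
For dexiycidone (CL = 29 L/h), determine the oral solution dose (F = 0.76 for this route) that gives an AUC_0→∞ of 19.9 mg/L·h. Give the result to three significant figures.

Dose = CL × AUC_0→∞ / F
     = 29 × 19.9 / 0.76 = 759.342 mg

Dose = 759 mg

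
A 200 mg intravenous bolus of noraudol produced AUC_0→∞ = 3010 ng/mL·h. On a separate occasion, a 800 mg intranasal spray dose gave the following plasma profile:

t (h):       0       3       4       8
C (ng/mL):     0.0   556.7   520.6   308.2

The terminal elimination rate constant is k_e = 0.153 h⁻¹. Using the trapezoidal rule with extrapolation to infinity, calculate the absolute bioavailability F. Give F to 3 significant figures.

Trapezoidal AUC_0→8 (intranasal spray):
  [0→3]: (0.0+556.7)/2 × 3 = 835.05
  [3→4]: (556.7+520.6)/2 × 1 = 538.65
  [4→8]: (520.6+308.2)/2 × 4 = 1657.6
  Sum = 3031.3 ng/mL·h
Tail: C_last/k_e = 308.2/0.153 = 2014.379
AUC_0→∞ (intranasal spray) = 3031.3 + 2014.379 = 5045.679 ng/mL·h
F = (AUC_ev/D_ev)/(AUC_iv/D_iv) = (5045.679/800)/(3010/200) = 6.3071/15.05 = 0.4191

F = 0.419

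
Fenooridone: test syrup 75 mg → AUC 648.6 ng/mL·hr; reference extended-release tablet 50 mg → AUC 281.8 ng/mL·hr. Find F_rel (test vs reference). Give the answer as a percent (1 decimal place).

F_rel = (AUC_test/D_test) / (AUC_ref/D_ref)
      = (648.6/75) / (281.8/50)
      = 8.648 / 5.636 = 1.5344 = 153.44%

F_rel = 153.4%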